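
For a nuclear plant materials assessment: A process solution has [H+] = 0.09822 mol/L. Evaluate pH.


pH = −log10[H+]
pH = −log10(0.09822) = 1.01

1.01


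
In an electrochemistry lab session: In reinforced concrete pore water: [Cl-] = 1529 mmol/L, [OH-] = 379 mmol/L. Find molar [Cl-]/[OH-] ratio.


Threshold parameter = [Cl-] / [OH-] (molar basis; both in mmol/L, so units cancel)
Ratio = 1529 / 379 = 4.03

4.03


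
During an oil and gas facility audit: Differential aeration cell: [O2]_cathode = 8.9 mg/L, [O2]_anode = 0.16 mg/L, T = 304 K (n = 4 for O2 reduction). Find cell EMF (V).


Apply the Nernst concentration-cell relation: E = (RT/nF)*ln(C_cathode/C_anode)
RT/nF = 8.314*304/(4*96485) = 0.00654883 V
ln(8.9/0.16) = 4.01863
E = 0.00654883 * 4.01863 = 0.02632 V

0.02632 V


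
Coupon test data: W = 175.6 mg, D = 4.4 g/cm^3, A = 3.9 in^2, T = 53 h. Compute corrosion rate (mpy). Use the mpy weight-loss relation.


Apply the mpy weight-loss relation: CR = 534 * W / (D * A * T)
Numerator: 534 * 175.6 = 93770.4
Denominator: 4.4 * 3.9 * 53 = 909.48
CR = 93770.4 / 909.48 = 103.103 mpy

103.103 mpy


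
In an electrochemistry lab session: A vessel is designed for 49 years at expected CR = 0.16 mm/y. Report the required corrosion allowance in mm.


Corrosion allowance = CR × design life
CA = 0.16 * 49 = 7.84 mm

7.84 mm


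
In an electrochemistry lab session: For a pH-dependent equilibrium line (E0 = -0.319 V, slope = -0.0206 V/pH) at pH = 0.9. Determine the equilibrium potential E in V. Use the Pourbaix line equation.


Apply the Pourbaix line equation: E = E0 + slope*pH
E = -0.319 + (-0.0206)*0.9 = -0.319 + (-0.01854) = -0.33754 V
Rounded to 4 decimal places: E = -0.3375 V

-0.3375 V


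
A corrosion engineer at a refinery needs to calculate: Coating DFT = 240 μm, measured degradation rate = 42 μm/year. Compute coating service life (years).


Service life = thickness / degradation rate
Life = 240 / 42 = 5.7 years

5.7 years


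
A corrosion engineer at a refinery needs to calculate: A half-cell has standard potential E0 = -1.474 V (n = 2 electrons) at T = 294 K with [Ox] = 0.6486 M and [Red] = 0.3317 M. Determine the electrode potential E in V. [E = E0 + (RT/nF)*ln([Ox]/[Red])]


Apply the Nernst equation: E = E0 + (RT/nF)*ln([Ox]/[Red])
Step 1: RT/nF = 8.314*294/(2*96485) = 0.01266682 V
Step 2: [Ox]/[Red] = 0.6486/0.3317 = 1.955381
Step 3: ln(1.955381) = 0.670585
Step 4: correction = 0.01266682 * 0.670585 = 0.008 V
E = -1.474 + 0.008 = -1.466 V

-1.466 V


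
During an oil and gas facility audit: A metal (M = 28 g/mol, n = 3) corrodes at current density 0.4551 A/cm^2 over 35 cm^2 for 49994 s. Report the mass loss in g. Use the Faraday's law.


Apply Faraday's law: m = i*A*t*M / (n*F)
Total charge passed Q = i*A*t = 0.4551*35*49994 = 796329.429 C
m = Q*M/(n*F) = 796329.429*28/(3*96485) = 77.0317 g

77.0317 g


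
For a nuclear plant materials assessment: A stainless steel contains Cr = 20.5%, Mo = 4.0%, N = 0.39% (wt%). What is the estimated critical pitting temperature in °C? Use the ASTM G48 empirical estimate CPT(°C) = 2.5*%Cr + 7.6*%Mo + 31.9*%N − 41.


Apply the ASTM G48 empirical CPT estimate: CPT(°C) = 2.5*%Cr + 7.6*%Mo + 31.9*%N − 41
2.5*20.5 = 51.25; 7.6*4.0 = 30.4; 31.9*0.39 = 12.441
CPT = 51.25 + 30.4 + 12.441 − 41 = 53.091 °C
Rounded to 0.1 °C: CPT ≈ 53.1 °C

53.1 °C


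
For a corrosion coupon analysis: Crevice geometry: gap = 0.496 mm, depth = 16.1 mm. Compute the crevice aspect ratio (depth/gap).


Aspect ratio = depth / gap
Ratio = 16.1 / 0.496 = 32.5

32.5


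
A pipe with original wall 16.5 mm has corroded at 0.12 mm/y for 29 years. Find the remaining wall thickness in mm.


Remaining wall = original − CR × time
t = 16.5 − 0.12*29 = 16.5 − 3.48 = 13.02 mm

13.02 mm


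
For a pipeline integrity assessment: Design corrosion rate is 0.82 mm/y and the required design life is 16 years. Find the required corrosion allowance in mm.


Corrosion allowance = CR × design life
CA = 0.82 * 16 = 13.12 mm

13.12 mm


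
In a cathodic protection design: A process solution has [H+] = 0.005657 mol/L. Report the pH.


pH = −log10[H+]
pH = −log10(0.005657) = 2.25

2.25


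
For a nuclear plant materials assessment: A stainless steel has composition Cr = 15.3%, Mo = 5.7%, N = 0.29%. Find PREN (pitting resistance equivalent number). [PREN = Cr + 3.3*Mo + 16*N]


Apply the PREN formula: PREN = Cr + 3.3*Mo + 16*N
PREN = 15.3 + 3.3*5.7 + 16*0.29
PREN = 15.3 + 18.81 + 4.64 = 38.75

38.75


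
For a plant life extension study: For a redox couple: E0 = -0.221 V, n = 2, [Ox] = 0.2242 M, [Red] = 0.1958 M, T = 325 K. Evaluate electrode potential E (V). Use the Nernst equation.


Apply the Nernst equation: E = E0 + (RT/nF)*ln([Ox]/[Red])
Step 1: RT/nF = 8.314*325/(2*96485) = 0.01400244 V
Step 2: [Ox]/[Red] = 0.2242/0.1958 = 1.145046
Step 3: ln(1.145046) = 0.135445
Step 4: correction = 0.01400244 * 0.135445 = 0.002 V
E = -0.221 + 0.002 = -0.219 V

-0.219 V


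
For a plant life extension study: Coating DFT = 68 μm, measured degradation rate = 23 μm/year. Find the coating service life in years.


Service life = thickness / degradation rate
Life = 68 / 23 = 3.0 years

3.0 years


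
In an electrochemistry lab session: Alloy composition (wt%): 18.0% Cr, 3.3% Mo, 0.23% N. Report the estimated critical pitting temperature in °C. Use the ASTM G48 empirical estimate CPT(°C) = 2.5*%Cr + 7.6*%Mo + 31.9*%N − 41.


Apply the ASTM G48 empirical CPT estimate: CPT(°C) = 2.5*%Cr + 7.6*%Mo + 31.9*%N − 41
2.5*18.0 = 45; 7.6*3.3 = 25.08; 31.9*0.23 = 7.337
CPT = 45 + 25.08 + 7.337 − 41 = 36.417 °C
Rounded to 0.1 °C: CPT ≈ 36.4 °C

36.4 °C


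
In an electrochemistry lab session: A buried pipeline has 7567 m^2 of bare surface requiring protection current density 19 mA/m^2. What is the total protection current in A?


I = area * current density, then convert mA → A (÷1000)
I = 7567 * 19 / 1000 = 143.77 A

143.77 A


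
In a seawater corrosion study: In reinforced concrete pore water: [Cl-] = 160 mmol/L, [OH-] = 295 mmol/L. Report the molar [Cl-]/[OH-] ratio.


Threshold parameter = [Cl-] / [OH-] (molar basis; both in mmol/L, so units cancel)
Ratio = 160 / 295 = 0.54

0.54


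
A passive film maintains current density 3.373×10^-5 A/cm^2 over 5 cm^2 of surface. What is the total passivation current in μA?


I = i_pass * A, then convert A → μA (×10^6)
I = 3.373×10^-5 * 5 * 10^6 = 168.65 μA

168.65 μA


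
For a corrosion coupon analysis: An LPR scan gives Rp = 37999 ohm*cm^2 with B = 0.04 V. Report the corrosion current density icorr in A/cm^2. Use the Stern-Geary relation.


Apply the Stern-Geary relation: icorr = B / Rp
icorr = 0.04 / 37999 = 1.053×10^-6 A/cm^2

1.053×10^-6 A/cm^2


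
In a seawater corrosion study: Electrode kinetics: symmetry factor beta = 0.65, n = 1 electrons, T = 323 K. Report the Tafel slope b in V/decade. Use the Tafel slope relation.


Apply the Tafel slope relation: b = 2.303*R*T/(beta*n*F)
Numerator: 2.303 * 8.314 * 323 = 6184.53
Denominator: 0.65 * 1 * 96485 = 62715.25
b = 6184.53 / 62715.25 = 0.099 V/decade

0.099 V/decade


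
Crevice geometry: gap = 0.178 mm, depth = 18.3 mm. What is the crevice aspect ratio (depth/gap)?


Aspect ratio = depth / gap
Ratio = 18.3 / 0.178 = 102.8

102.8


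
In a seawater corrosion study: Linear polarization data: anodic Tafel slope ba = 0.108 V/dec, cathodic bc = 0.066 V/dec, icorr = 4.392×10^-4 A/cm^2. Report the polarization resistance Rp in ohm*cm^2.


Apply the Stern-Geary equation: Rp = ba*bc / (2.303*icorr*(ba+bc))
ba*bc = 0.108*0.066 = 0.007128
ba+bc = 0.174; 2.303*icorr*(ba+bc) = 2.303*4.392×10^-4*0.174 = 1.759971×10^-4
Rp = 0.007128 / 1.759971×10^-4 = 40.5 ohm*cm^2

40.5 ohm*cm^2


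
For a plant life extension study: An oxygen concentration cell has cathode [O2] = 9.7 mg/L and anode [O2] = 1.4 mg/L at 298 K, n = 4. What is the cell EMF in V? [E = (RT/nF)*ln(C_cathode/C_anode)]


Apply the Nernst concentration-cell relation: E = (RT/nF)*ln(C_cathode/C_anode)
RT/nF = 8.314*298/(4*96485) = 0.00641958 V
ln(9.7/1.4) = 1.93565
E = 0.00641958 * 1.93565 = 0.01243 V

0.01243 V


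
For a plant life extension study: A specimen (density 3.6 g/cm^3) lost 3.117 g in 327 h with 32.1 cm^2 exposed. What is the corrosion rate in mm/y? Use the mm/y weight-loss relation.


Apply the mm/y weight-loss relation: CR = 87600 * W / (D * A * T)
Numerator: 87600 * 3.117 = 273049.2
Denominator: 3.6 * 32.1 * 327 = 37788.12
CR = 273049.2 / 37788.12 = 7.225795 mm/y

7.225795 mm/y


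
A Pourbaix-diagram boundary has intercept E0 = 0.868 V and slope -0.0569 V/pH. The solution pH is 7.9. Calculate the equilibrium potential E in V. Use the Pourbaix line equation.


Apply the Pourbaix line equation: E = E0 + slope*pH
E = 0.868 + (-0.0569)*7.9 = 0.868 + (-0.44951) = 0.41849 V
Rounded to 4 decimal places: E = 0.4185 V

0.4185 V


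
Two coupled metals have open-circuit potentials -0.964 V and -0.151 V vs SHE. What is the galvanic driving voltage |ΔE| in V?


Driving voltage is the absolute potential difference.
|ΔE| = |-0.964 − (-0.151)| = 0.813 V

0.813 V


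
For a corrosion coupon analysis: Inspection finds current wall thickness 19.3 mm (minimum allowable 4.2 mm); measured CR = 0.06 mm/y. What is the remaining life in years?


Apply the remaining-life relation: RL = (t_current − t_min) / CR
RL = (19.3 − 4.2) / 0.06 = 15.1 / 0.06 = 251.7 years

251.7 years


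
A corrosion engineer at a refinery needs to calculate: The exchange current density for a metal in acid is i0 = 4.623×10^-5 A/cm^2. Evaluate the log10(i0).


i0 = 4.623×10^-5 A/cm^2
log10(i0) = -4.335

-4.335


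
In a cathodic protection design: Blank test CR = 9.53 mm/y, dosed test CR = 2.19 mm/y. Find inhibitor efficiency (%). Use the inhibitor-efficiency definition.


Apply the inhibitor-efficiency definition: IE = (CR_blank − CR_inh)/CR_blank × 100
IE = (9.53 − 2.19) / 9.53 × 100
IE = 7.34 / 9.53 × 100 = 77.0 %

77.0 %


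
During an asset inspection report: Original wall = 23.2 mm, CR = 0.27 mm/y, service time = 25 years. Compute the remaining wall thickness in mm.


Remaining wall = original − CR × time
t = 23.2 − 0.27*25 = 23.2 − 6.75 = 16.45 mm

16.45 mm


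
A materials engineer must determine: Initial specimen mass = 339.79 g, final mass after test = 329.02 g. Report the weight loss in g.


Weight loss = initial − final
WL = 339.79 − 329.02 = 10.77 g

10.77 g


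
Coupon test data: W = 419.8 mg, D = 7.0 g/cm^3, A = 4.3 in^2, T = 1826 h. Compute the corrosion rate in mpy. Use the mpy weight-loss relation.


Apply the mpy weight-loss relation: CR = 534 * W / (D * A * T)
Numerator: 534 * 419.8 = 224173.2
Denominator: 7.0 * 4.3 * 1826 = 54962.6
CR = 224173.2 / 54962.6 = 4.07865 mpy

4.07865 mpy


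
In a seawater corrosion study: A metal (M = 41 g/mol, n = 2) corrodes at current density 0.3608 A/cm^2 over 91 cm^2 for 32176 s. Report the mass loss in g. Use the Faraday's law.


Apply Faraday's law: m = i*A*t*M / (n*F)
Total charge passed Q = i*A*t = 0.3608*91*32176 = 1056428.1728 C
m = Q*M/(n*F) = 1056428.1728*41/(2*96485) = 224.4575 g

224.4575 g


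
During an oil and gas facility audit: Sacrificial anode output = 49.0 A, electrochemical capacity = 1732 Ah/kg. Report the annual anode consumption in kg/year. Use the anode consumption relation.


Annual consumption = current * hours per year / capacity
Rate = 49.0 * 8760 / 1732 = 247.8 kg/year

247.8 kg/year


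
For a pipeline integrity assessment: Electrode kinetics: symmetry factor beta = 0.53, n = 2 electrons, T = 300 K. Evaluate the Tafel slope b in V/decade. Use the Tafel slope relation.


Apply the Tafel slope relation: b = 2.303*R*T/(beta*n*F)
Numerator: 2.303 * 8.314 * 300 = 5744.14
Denominator: 0.53 * 2 * 96485 = 102274.1
b = 5744.14 / 102274.1 = 0.0562 V/decade

0.0562 V/decade


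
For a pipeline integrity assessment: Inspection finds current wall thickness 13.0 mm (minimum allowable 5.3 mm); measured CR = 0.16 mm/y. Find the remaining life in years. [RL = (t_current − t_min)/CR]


Apply the remaining-life relation: RL = (t_current − t_min) / CR
RL = (13.0 − 5.3) / 0.16 = 7.7 / 0.16 = 48.1 years

48.1 years


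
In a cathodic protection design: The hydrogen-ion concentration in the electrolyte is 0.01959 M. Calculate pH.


pH = −log10[H+]
pH = −log10(0.01959) = 1.71

1.71


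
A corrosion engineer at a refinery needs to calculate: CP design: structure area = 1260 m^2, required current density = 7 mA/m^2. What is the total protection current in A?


I = area * current density, then convert mA → A (÷1000)
I = 1260 * 7 / 1000 = 8.82 A

8.82 A


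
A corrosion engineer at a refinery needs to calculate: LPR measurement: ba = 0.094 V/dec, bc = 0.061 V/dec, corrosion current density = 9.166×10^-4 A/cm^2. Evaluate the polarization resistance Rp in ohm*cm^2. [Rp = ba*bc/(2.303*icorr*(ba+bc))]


Apply the Stern-Geary equation: Rp = ba*bc / (2.303*icorr*(ba+bc))
ba*bc = 0.094*0.061 = 0.005734
ba+bc = 0.155; 2.303*icorr*(ba+bc) = 2.303*9.166×10^-4*0.155 = 3.2719412×10^-4
Rp = 0.005734 / 3.2719412×10^-4 = 17.5 ohm*cm^2

17.5 ohm*cm^2


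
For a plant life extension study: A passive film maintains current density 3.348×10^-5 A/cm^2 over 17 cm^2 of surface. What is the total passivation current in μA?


I = i_pass * A, then convert A → μA (×10^6)
I = 3.348×10^-5 * 17 * 10^6 = 569.16 μA

569.16 μA


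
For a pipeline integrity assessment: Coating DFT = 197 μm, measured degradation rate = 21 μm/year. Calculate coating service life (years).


Service life = thickness / degradation rate
Life = 197 / 21 = 9.4 years

9.4 years


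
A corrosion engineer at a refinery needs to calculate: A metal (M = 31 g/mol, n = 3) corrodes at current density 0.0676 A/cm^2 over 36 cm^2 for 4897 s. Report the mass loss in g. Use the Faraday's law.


Apply Faraday's law: m = i*A*t*M / (n*F)
Total charge passed Q = i*A*t = 0.0676*36*4897 = 11917.3392 C
m = Q*M/(n*F) = 11917.3392*31/(3*96485) = 1.276 g

1.276 g


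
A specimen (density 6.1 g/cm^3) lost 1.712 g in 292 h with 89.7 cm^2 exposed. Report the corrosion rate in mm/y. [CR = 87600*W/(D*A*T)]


Apply the mm/y weight-loss relation: CR = 87600 * W / (D * A * T)
Numerator: 87600 * 1.712 = 149971.2
Denominator: 6.1 * 89.7 * 292 = 159773.64
CR = 149971.2 / 159773.64 = 0.9386 mm/y

0.9386 mm/y


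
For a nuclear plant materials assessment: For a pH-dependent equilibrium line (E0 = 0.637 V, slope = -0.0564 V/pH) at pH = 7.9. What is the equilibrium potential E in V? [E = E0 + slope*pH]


Apply the Pourbaix line equation: E = E0 + slope*pH
E = 0.637 + (-0.0564)*7.9 = 0.637 + (-0.44556) = 0.19144 V
Rounded to 4 decimal places: E = 0.1914 V

0.1914 V


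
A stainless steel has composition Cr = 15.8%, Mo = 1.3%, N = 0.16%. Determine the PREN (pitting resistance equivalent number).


Apply the PREN formula: PREN = Cr + 3.3*Mo + 16*N
PREN = 15.8 + 3.3*1.3 + 16*0.16
PREN = 15.8 + 4.29 + 2.56 = 22.65

22.65


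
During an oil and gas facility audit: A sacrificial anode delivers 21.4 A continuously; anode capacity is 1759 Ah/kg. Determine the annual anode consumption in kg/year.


Annual consumption = current * hours per year / capacity
Rate = 21.4 * 8760 / 1759 = 106.6 kg/year

106.6 kg/year


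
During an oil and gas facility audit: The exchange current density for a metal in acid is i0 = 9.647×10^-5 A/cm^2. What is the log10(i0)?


i0 = 9.647×10^-5 A/cm^2
log10(i0) = -4.016

-4.016


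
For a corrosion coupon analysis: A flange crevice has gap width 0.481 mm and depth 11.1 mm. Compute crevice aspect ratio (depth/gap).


Aspect ratio = depth / gap
Ratio = 11.1 / 0.481 = 23.1

23.1


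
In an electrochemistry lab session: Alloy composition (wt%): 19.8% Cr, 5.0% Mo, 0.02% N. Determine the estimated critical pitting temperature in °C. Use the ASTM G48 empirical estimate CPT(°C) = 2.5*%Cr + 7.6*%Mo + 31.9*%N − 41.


Apply the ASTM G48 empirical CPT estimate: CPT(°C) = 2.5*%Cr + 7.6*%Mo + 31.9*%N − 41
2.5*19.8 = 49.5; 7.6*5.0 = 38; 31.9*0.02 = 0.638
CPT = 49.5 + 38 + 0.638 − 41 = 47.138 °C
Rounded to 0.1 °C: CPT ≈ 47.1 °C

47.1 °C


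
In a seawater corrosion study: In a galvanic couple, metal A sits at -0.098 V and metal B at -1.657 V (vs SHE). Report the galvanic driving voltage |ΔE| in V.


Driving voltage is the absolute potential difference.
|ΔE| = |-0.098 − (-1.657)| = 1.559 V

1.559 V


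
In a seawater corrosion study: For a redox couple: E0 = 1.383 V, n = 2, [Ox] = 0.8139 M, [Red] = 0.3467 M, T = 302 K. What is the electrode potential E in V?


Apply the Nernst equation: E = E0 + (RT/nF)*ln([Ox]/[Red])
Step 1: RT/nF = 8.314*302/(2*96485) = 0.01301149 V
Step 2: [Ox]/[Red] = 0.8139/0.3467 = 2.347563
Step 3: ln(2.347563) = 0.853378
Step 4: correction = 0.01301149 * 0.853378 = 0.0111 V
E = 1.383 + 0.0111 = 1.3941 V

1.3941 V


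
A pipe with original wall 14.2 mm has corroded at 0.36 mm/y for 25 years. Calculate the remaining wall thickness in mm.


Remaining wall = original − CR × time
t = 14.2 − 0.36*25 = 14.2 − 9.0 = 5.2 mm

5.2 mm


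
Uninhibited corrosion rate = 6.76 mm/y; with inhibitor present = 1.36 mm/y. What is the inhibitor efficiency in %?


Apply the inhibitor-efficiency definition: IE = (CR_blank − CR_inh)/CR_blank × 100
IE = (6.76 − 1.36) / 6.76 × 100
IE = 5.4 / 6.76 × 100 = 79.9 %

79.9 %


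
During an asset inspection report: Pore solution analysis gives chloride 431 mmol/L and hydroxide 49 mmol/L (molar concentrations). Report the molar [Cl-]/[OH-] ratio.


Threshold parameter = [Cl-] / [OH-] (molar basis; both in mmol/L, so units cancel)
Ratio = 431 / 49 = 8.8

8.8


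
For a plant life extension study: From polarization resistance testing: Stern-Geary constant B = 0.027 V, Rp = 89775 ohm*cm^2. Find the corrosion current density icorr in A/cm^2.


Apply the Stern-Geary relation: icorr = B / Rp
icorr = 0.027 / 89775 = 3.008×10^-7 A/cm^2

3.008×10^-7 A/cm^2


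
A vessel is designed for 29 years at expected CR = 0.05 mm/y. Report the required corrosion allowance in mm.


Corrosion allowance = CR × design life
CA = 0.05 * 29 = 1.45 mm

1.45 mm


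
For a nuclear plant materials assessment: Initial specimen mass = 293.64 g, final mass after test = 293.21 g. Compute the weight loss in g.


Weight loss = initial − final
WL = 293.64 − 293.21 = 0.43 g

0.43 g


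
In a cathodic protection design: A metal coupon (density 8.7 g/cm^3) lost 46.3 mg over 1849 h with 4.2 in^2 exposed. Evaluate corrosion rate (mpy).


Apply the mpy weight-loss relation: CR = 534 * W / (D * A * T)
Numerator: 534 * 46.3 = 24724.2
Denominator: 8.7 * 4.2 * 1849 = 67562.46
CR = 24724.2 / 67562.46 = 0.366 mpy

0.366 mpy


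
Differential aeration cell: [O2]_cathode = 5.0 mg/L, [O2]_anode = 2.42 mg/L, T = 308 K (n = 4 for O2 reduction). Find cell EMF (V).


Apply the Nernst concentration-cell relation: E = (RT/nF)*ln(C_cathode/C_anode)
RT/nF = 8.314*308/(4*96485) = 0.006635 V
ln(5.0/2.42) = 0.72567
E = 0.006635 * 0.72567 = 0.00481 V

0.00481 V


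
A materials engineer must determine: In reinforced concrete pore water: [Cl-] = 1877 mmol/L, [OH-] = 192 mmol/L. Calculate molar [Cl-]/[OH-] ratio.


Threshold parameter = [Cl-] / [OH-] (molar basis; both in mmol/L, so units cancel)
Ratio = 1877 / 192 = 9.78

9.78


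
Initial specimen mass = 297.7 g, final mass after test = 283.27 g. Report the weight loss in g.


Weight loss = initial − final
WL = 297.7 − 283.27 = 14.43 g

14.43 g


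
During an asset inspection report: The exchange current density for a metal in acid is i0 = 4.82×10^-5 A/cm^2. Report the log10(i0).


i0 = 4.82×10^-5 A/cm^2
log10(i0) = -4.317

-4.317


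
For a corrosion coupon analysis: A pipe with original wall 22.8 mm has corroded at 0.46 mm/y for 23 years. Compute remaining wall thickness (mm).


Remaining wall = original − CR × time
t = 22.8 − 0.46*23 = 22.8 − 10.58 = 12.22 mm

12.22 mm


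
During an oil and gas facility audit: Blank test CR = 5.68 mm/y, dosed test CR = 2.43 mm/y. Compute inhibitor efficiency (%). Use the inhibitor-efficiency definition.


Apply the inhibitor-efficiency definition: IE = (CR_blank − CR_inh)/CR_blank × 100
IE = (5.68 − 2.43) / 5.68 × 100
IE = 3.25 / 5.68 × 100 = 57.2 %

57.2 %


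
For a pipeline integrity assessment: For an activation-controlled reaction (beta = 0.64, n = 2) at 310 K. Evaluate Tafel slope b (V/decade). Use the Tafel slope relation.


Apply the Tafel slope relation: b = 2.303*R*T/(beta*n*F)
Numerator: 2.303 * 8.314 * 310 = 5935.61
Denominator: 0.64 * 2 * 96485 = 123500.8
b = 5935.61 / 123500.8 = 0.0481 V/decade

0.0481 V/decade


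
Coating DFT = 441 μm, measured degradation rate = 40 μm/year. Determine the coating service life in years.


Service life = thickness / degradation rate
Life = 441 / 40 = 11.0 years

11.0 years


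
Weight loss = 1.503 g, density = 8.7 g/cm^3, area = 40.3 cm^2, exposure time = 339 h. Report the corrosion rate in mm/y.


Apply the mm/y weight-loss relation: CR = 87600 * W / (D * A * T)
Numerator: 87600 * 1.503 = 131662.8
Denominator: 8.7 * 40.3 * 339 = 118856.79
CR = 131662.8 / 118856.79 = 1.10774 mm/y

1.10774 mm/y


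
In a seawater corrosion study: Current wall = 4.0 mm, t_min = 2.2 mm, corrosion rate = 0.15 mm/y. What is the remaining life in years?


Apply the remaining-life relation: RL = (t_current − t_min) / CR
RL = (4.0 − 2.2) / 0.15 = 1.8 / 0.15 = 12.0 years

12.0 years


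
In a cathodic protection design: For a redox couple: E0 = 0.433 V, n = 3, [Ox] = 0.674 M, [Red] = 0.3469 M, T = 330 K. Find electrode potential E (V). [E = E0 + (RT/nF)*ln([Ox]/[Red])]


Apply the Nernst equation: E = E0 + (RT/nF)*ln([Ox]/[Red])
Step 1: RT/nF = 8.314*330/(3*96485) = 0.00947857 V
Step 2: [Ox]/[Red] = 0.674/0.3469 = 1.942923
Step 3: ln(1.942923) = 0.664194
Step 4: correction = 0.00947857 * 0.664194 = 0.006 V
E = 0.433 + 0.006 = 0.439 V

0.439 V


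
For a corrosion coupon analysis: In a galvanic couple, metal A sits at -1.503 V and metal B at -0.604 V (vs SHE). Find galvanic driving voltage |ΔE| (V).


Driving voltage is the absolute potential difference.
|ΔE| = |-1.503 − (-0.604)| = 0.899 V

0.899 V


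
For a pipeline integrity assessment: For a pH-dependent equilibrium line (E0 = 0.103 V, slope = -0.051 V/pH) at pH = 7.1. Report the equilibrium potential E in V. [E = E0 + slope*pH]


Apply the Pourbaix line equation: E = E0 + slope*pH
E = 0.103 + (-0.051)*7.1 = 0.103 + (-0.3621) = -0.2591 V
Rounded to 4 decimal places: E = -0.2591 V

-0.2591 V


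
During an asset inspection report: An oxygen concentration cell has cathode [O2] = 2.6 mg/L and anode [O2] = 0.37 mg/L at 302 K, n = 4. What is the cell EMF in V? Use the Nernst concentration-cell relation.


Apply the Nernst concentration-cell relation: E = (RT/nF)*ln(C_cathode/C_anode)
RT/nF = 8.314*302/(4*96485) = 0.00650575 V
ln(2.6/0.37) = 1.94976
E = 0.00650575 * 1.94976 = 0.01268 V

0.01268 V


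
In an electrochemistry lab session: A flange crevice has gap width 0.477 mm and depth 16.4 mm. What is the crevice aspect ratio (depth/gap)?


Aspect ratio = depth / gap
Ratio = 16.4 / 0.477 = 34.4

34.4


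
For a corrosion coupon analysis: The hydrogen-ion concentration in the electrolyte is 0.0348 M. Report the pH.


pH = −log10[H+]
pH = −log10(0.0348) = 1.46

1.46


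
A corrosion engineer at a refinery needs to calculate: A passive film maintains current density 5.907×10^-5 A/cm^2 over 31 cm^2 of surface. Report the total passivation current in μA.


I = i_pass * A, then convert A → μA (×10^6)
I = 5.907×10^-5 * 31 * 10^6 = 1831.17 μA

1831.17 μA


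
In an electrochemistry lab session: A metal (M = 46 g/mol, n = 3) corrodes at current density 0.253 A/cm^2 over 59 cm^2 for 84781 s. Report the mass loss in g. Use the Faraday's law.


Apply Faraday's law: m = i*A*t*M / (n*F)
Total charge passed Q = i*A*t = 0.253*59*84781 = 1265525.987 C
m = Q*M/(n*F) = 1265525.987*46/(3*96485) = 201.117 g

201.117 g


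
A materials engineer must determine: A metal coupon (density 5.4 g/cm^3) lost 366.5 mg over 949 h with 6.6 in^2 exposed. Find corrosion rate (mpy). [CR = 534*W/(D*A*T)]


Apply the mpy weight-loss relation: CR = 534 * W / (D * A * T)
Numerator: 534 * 366.5 = 195711.0
Denominator: 5.4 * 6.6 * 949 = 33822.36
CR = 195711.0 / 33822.36 = 5.7864 mpy

5.7864 mpy


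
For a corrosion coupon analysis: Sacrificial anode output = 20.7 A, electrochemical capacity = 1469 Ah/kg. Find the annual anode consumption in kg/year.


Annual consumption = current * hours per year / capacity
Rate = 20.7 * 8760 / 1469 = 123.4 kg/year

123.4 kg/year


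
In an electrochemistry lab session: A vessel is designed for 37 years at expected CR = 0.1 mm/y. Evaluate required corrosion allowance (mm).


Corrosion allowance = CR × design life
CA = 0.1 * 37 = 3.7 mm

3.7 mm


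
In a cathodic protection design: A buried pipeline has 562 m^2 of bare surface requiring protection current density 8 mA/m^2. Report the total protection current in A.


I = area * current density, then convert mA → A (÷1000)
I = 562 * 8 / 1000 = 4.5 A

4.5 A


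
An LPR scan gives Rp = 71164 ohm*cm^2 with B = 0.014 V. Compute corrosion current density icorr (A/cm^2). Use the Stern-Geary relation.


Apply the Stern-Geary relation: icorr = B / Rp
icorr = 0.014 / 71164 = 1.967×10^-7 A/cm^2

1.967×10^-7 A/cm^2


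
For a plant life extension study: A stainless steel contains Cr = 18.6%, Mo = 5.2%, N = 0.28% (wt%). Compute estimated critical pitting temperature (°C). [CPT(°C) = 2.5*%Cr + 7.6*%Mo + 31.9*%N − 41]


Apply the ASTM G48 empirical CPT estimate: CPT(°C) = 2.5*%Cr + 7.6*%Mo + 31.9*%N − 41
2.5*18.6 = 46.5; 7.6*5.2 = 39.52; 31.9*0.28 = 8.932
CPT = 46.5 + 39.52 + 8.932 − 41 = 53.952 °C
Rounded to 0.1 °C: CPT ≈ 54.0 °C

54.0 °C


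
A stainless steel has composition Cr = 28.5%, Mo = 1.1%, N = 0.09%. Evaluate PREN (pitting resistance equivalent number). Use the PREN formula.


Apply the PREN formula: PREN = Cr + 3.3*Mo + 16*N
PREN = 28.5 + 3.3*1.1 + 16*0.09
PREN = 28.5 + 3.63 + 1.44 = 33.57

33.57


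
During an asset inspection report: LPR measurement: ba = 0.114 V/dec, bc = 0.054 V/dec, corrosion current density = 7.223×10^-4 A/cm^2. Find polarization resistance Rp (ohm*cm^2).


Apply the Stern-Geary equation: Rp = ba*bc / (2.303*icorr*(ba+bc))
ba*bc = 0.114*0.054 = 0.006156
ba+bc = 0.168; 2.303*icorr*(ba+bc) = 2.303*7.223×10^-4*0.168 = 2.7946076×10^-4
Rp = 0.006156 / 2.7946076×10^-4 = 22.03 ohm*cm^2

22.03 ohm*cm^2


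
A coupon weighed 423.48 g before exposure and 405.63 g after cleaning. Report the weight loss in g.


Weight loss = initial − final
WL = 423.48 − 405.63 = 17.85 g

17.85 g


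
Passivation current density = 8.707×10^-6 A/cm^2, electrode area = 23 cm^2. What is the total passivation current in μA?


I = i_pass * A, then convert A → μA (×10^6)
I = 8.707×10^-6 * 23 * 10^6 = 200.26 μA

200.26 μA


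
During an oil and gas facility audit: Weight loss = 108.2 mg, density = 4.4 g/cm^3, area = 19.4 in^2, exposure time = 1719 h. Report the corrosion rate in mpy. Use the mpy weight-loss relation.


Apply the mpy weight-loss relation: CR = 534 * W / (D * A * T)
Numerator: 534 * 108.2 = 57778.8
Denominator: 4.4 * 19.4 * 1719 = 146733.84
CR = 57778.8 / 146733.84 = 0.3938 mpy

0.3938 mpy


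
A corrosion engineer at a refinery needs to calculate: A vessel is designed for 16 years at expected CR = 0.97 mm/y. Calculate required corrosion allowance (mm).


Corrosion allowance = CR × design life
CA = 0.97 * 16 = 15.52 mm

15.52 mm


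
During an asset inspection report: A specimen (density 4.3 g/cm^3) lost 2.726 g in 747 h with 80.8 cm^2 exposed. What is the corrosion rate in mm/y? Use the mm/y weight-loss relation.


Apply the mm/y weight-loss relation: CR = 87600 * W / (D * A * T)
Numerator: 87600 * 2.726 = 238797.6
Denominator: 4.3 * 80.8 * 747 = 259537.68
CR = 238797.6 / 259537.68 = 0.92009 mm/y

0.92009 mm/y


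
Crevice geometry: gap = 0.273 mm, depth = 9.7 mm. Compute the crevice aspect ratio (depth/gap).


Aspect ratio = depth / gap
Ratio = 9.7 / 0.273 = 35.5

35.5


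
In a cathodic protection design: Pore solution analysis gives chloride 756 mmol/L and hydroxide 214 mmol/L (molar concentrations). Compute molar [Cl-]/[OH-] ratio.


Threshold parameter = [Cl-] / [OH-] (molar basis; both in mmol/L, so units cancel)
Ratio = 756 / 214 = 3.53

3.53


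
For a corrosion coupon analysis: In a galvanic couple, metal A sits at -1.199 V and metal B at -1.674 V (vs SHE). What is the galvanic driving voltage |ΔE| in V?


Driving voltage is the absolute potential difference.
|ΔE| = |-1.199 − (-1.674)| = 0.475 V

0.475 V


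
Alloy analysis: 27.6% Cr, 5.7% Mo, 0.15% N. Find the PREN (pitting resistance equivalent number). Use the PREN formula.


Apply the PREN formula: PREN = Cr + 3.3*Mo + 16*N
PREN = 27.6 + 3.3*5.7 + 16*0.15
PREN = 27.6 + 18.81 + 2.4 = 48.81

48.81


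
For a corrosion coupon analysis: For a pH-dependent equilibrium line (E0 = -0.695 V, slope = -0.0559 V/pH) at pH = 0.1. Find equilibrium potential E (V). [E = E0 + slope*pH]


Apply the Pourbaix line equation: E = E0 + slope*pH
E = -0.695 + (-0.0559)*0.1 = -0.695 + (-0.00559) = -0.70059 V
Rounded to 4 decimal places: E = -0.7006 V

-0.7006 V


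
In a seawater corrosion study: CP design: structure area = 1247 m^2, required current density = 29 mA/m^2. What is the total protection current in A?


I = area * current density, then convert mA → A (÷1000)
I = 1247 * 29 / 1000 = 36.16 A

36.16 A


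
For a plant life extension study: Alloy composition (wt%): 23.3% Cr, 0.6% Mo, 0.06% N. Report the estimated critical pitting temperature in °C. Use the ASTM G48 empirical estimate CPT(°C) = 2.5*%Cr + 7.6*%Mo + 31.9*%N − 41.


Apply the ASTM G48 empirical CPT estimate: CPT(°C) = 2.5*%Cr + 7.6*%Mo + 31.9*%N − 41
2.5*23.3 = 58.25; 7.6*0.6 = 4.56; 31.9*0.06 = 1.914
CPT = 58.25 + 4.56 + 1.914 − 41 = 23.724 °C
Rounded to 0.1 °C: CPT ≈ 23.7 °C

23.7 °C


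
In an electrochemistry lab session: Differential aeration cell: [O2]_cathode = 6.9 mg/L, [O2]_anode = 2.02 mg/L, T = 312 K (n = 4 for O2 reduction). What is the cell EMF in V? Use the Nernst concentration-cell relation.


Apply the Nernst concentration-cell relation: E = (RT/nF)*ln(C_cathode/C_anode)
RT/nF = 8.314*312/(4*96485) = 0.00672117 V
ln(6.9/2.02) = 1.22842
E = 0.00672117 * 1.22842 = 0.00826 V

0.00826 V


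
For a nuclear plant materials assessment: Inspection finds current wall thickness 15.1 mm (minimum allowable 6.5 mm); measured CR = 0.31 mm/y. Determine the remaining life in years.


Apply the remaining-life relation: RL = (t_current − t_min) / CR
RL = (15.1 − 6.5) / 0.31 = 8.6 / 0.31 = 27.7 years

27.7 years


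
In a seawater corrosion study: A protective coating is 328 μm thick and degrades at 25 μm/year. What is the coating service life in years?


Service life = thickness / degradation rate
Life = 328 / 25 = 13.1 years

13.1 years


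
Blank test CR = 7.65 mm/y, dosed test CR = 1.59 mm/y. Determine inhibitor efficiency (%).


Apply the inhibitor-efficiency definition: IE = (CR_blank − CR_inh)/CR_blank × 100
IE = (7.65 − 1.59) / 7.65 × 100
IE = 6.06 / 7.65 × 100 = 79.2 %

79.2 %


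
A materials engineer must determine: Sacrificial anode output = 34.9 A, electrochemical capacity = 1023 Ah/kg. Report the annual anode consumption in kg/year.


Annual consumption = current * hours per year / capacity
Rate = 34.9 * 8760 / 1023 = 298.9 kg/year

298.9 kg/year


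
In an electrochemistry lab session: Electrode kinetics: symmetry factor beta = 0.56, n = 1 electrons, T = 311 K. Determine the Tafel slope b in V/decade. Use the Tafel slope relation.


Apply the Tafel slope relation: b = 2.303*R*T/(beta*n*F)
Numerator: 2.303 * 8.314 * 311 = 5954.76
Denominator: 0.56 * 1 * 96485 = 54031.6
b = 5954.76 / 54031.6 = 0.11 V/decade

0.11 V/decade


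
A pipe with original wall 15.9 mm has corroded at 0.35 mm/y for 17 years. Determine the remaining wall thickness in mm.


Remaining wall = original − CR × time
t = 15.9 − 0.35*17 = 15.9 − 5.95 = 9.95 mm

9.95 mm


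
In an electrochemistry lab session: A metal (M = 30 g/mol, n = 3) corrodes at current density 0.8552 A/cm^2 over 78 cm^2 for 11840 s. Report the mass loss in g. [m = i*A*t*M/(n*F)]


Apply Faraday's law: m = i*A*t*M / (n*F)
Total charge passed Q = i*A*t = 0.8552*78*11840 = 789794.304 C
m = Q*M/(n*F) = 789794.304*30/(3*96485) = 81.8567 g

81.8567 g


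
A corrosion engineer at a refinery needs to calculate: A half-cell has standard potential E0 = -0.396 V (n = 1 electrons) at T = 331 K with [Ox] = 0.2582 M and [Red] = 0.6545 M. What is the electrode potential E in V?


Apply the Nernst equation: E = E0 + (RT/nF)*ln([Ox]/[Red])
Step 1: RT/nF = 8.314*331/(1*96485) = 0.02852188 V
Step 2: [Ox]/[Red] = 0.2582/0.6545 = 0.3945
Step 3: ln(0.3945) = -0.930136
Step 4: correction = 0.02852188 * -0.930136 = -0.027 V
E = -0.396 + -0.027 = -0.423 V

-0.423 V


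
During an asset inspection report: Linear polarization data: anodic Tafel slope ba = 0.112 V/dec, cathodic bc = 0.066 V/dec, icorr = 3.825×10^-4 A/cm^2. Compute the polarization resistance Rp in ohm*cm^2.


Apply the Stern-Geary equation: Rp = ba*bc / (2.303*icorr*(ba+bc))
ba*bc = 0.112*0.066 = 0.007392
ba+bc = 0.178; 2.303*icorr*(ba+bc) = 2.303*3.825×10^-4*0.178 = 1.5679975×10^-4
Rp = 0.007392 / 1.5679975×10^-4 = 47.14 ohm*cm^2

47.14 ohm*cm^2


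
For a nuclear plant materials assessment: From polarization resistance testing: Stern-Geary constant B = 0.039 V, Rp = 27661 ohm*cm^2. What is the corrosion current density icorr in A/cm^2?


Apply the Stern-Geary relation: icorr = B / Rp
icorr = 0.039 / 27661 = 1.41×10^-6 A/cm^2

1.41×10^-6 A/cm^2


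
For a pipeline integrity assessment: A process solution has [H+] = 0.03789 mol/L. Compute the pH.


pH = −log10[H+]
pH = −log10(0.03789) = 1.42

1.42


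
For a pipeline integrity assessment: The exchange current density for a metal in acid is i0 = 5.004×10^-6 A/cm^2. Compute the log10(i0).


i0 = 5.004×10^-6 A/cm^2
log10(i0) = -5.301

-5.301


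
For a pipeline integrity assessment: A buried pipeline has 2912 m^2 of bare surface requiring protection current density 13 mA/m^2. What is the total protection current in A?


I = area * current density, then convert mA → A (÷1000)
I = 2912 * 13 / 1000 = 37.86 A

37.86 A


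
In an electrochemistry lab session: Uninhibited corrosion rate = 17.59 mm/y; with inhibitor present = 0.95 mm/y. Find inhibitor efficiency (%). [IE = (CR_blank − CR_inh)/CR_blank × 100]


Apply the inhibitor-efficiency definition: IE = (CR_blank − CR_inh)/CR_blank × 100
IE = (17.59 − 0.95) / 17.59 × 100
IE = 16.64 / 17.59 × 100 = 94.6 %

94.6 %


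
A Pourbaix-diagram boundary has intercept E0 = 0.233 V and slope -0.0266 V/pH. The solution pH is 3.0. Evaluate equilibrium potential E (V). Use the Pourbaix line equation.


Apply the Pourbaix line equation: E = E0 + slope*pH
E = 0.233 + (-0.0266)*3.0 = 0.233 + (-0.0798) = 0.1532 V
Rounded to 3 decimal places: E = 0.153 V

0.153 V


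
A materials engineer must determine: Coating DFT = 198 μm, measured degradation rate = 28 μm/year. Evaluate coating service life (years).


Service life = thickness / degradation rate
Life = 198 / 28 = 7.1 years

7.1 years


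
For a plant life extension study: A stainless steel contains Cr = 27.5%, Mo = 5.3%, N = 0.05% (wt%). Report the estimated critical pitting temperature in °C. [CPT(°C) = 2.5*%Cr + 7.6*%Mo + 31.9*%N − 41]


Apply the ASTM G48 empirical CPT estimate: CPT(°C) = 2.5*%Cr + 7.6*%Mo + 31.9*%N − 41
2.5*27.5 = 68.75; 7.6*5.3 = 40.28; 31.9*0.05 = 1.595
CPT = 68.75 + 40.28 + 1.595 − 41 = 69.625 °C
Rounded to 0.1 °C: CPT ≈ 69.6 °C

69.6 °C


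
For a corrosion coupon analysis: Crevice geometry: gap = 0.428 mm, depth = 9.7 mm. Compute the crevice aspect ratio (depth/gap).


Aspect ratio = depth / gap
Ratio = 9.7 / 0.428 = 22.7

22.7


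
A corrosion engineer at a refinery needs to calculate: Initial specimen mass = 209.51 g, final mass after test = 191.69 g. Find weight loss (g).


Weight loss = initial − final
WL = 209.51 − 191.69 = 17.82 g

17.82 g


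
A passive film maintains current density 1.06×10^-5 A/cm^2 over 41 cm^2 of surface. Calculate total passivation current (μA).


I = i_pass * A, then convert A → μA (×10^6)
I = 1.06×10^-5 * 41 * 10^6 = 434.6 μA

434.6 μA


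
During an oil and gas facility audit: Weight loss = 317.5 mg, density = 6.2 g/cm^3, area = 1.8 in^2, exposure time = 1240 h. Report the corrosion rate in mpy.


Apply the mpy weight-loss relation: CR = 534 * W / (D * A * T)
Numerator: 534 * 317.5 = 169545.0
Denominator: 6.2 * 1.8 * 1240 = 13838.4
CR = 169545.0 / 13838.4 = 12.252 mpy

12.252 mpy


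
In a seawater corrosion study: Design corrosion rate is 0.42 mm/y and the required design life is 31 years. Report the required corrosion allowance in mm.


Corrosion allowance = CR × design life
CA = 0.42 * 31 = 13.02 mm

13.02 mm


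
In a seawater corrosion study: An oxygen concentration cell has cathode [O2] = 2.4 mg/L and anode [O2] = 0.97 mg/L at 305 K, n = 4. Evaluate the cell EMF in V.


Apply the Nernst concentration-cell relation: E = (RT/nF)*ln(C_cathode/C_anode)
RT/nF = 8.314*305/(4*96485) = 0.00657037 V
ln(2.4/0.97) = 0.90593
E = 0.00657037 * 0.90593 = 0.00595 V

0.00595 V


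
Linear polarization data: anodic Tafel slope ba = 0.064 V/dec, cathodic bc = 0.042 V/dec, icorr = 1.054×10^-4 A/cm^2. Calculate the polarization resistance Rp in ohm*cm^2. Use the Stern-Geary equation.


Apply the Stern-Geary equation: Rp = ba*bc / (2.303*icorr*(ba+bc))
ba*bc = 0.064*0.042 = 0.002688
ba+bc = 0.106; 2.303*icorr*(ba+bc) = 2.303*1.054×10^-4*0.106 = 2.5730037×10^-5
Rp = 0.002688 / 2.5730037×10^-5 = 104.5 ohm*cm^2

104.5 ohm*cm^2


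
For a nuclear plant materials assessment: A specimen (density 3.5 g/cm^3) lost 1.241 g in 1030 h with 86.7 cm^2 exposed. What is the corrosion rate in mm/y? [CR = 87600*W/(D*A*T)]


Apply the mm/y weight-loss relation: CR = 87600 * W / (D * A * T)
Numerator: 87600 * 1.241 = 108711.6
Denominator: 3.5 * 86.7 * 1030 = 312553.5
CR = 108711.6 / 312553.5 = 0.347818 mm/y

0.347818 mm/y


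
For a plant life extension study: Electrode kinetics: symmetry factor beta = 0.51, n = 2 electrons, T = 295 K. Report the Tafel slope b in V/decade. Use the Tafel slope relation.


Apply the Tafel slope relation: b = 2.303*R*T/(beta*n*F)
Numerator: 2.303 * 8.314 * 295 = 5648.41
Denominator: 0.51 * 2 * 96485 = 98414.7
b = 5648.41 / 98414.7 = 0.0574 V/decade

0.0574 V/decade


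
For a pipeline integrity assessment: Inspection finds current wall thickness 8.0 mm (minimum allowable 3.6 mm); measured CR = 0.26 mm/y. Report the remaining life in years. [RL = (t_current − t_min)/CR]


Apply the remaining-life relation: RL = (t_current − t_min) / CR
RL = (8.0 − 3.6) / 0.26 = 4.4 / 0.26 = 16.9 years

16.9 years


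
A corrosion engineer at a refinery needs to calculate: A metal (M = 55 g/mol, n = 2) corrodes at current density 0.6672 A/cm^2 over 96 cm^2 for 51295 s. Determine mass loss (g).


Apply Faraday's law: m = i*A*t*M / (n*F)
Total charge passed Q = i*A*t = 0.6672*96*51295 = 3285506.304 C
m = Q*M/(n*F) = 3285506.304*55/(2*96485) = 936.4297 g

936.4297 g


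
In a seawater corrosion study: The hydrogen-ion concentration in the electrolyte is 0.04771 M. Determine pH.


pH = −log10[H+]
pH = −log10(0.04771) = 1.32

1.32
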